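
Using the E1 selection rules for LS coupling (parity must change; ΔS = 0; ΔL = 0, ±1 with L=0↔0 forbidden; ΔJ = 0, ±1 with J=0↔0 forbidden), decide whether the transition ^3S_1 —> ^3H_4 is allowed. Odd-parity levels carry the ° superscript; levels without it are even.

forbidden

Reading off the term symbols: S 1→1, L 0→5, J 1→4, parity even→even.
ΔJ = 0, ±1 (not J=0↔0): J: 1 → 4, ΔJ = +3 — fails.
ΔL = 0, ±1 (not L=0↔0): L: 0 → 5, ΔL = +5 — fails.
Parity must change: even → even — fails.
ΔS = 0: S: 1 → 1 — passes.
Rule(s) violated: parity, ΔL, ΔJ.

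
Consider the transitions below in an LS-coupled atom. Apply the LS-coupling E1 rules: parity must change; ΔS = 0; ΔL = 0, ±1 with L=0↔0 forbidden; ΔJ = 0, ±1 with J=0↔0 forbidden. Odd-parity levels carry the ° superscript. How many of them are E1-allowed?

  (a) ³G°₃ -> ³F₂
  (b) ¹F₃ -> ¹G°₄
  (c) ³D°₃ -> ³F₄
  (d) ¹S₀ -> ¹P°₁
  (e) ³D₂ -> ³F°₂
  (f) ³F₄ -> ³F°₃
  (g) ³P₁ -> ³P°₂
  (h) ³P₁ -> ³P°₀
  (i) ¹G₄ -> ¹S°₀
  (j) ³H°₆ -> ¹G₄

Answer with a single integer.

(a) allowed
(b) allowed
(c) allowed
(d) allowed
(e) allowed
(f) allowed
(g) allowed
(h) allowed
(i) forbidden (ΔL, ΔJ fail)
(j) forbidden (ΔS, ΔJ fail)
Total allowed: 8 of 10.

8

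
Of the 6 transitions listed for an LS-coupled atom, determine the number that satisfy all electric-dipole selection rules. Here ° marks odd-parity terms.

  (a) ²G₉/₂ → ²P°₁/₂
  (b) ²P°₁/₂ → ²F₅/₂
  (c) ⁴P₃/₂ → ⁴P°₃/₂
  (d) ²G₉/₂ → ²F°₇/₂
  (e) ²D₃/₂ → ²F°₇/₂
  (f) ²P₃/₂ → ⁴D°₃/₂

(a) forbidden (ΔL, ΔJ fail)
(b) forbidden (ΔL, ΔJ fail)
(c) allowed
(d) allowed
(e) forbidden (ΔJ fails)
(f) forbidden (ΔS fails)
Total allowed: 2 of 6.

2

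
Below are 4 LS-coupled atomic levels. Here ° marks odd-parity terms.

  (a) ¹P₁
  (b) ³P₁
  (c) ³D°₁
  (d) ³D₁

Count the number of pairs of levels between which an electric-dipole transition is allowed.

2

(a)–(b): forbidden (parity, ΔS).
(a)–(c): forbidden (ΔS).
(a)–(d): forbidden (parity, ΔS).
(b)–(c): allowed.
(b)–(d): forbidden (parity).
(c)–(d): allowed.
Allowed pairs: 2 of 6.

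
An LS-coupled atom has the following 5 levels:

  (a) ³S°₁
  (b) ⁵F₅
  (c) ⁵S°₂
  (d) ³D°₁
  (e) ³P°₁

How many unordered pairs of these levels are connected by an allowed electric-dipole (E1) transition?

0

(a)–(b): forbidden (ΔS, ΔL, ΔJ).
(a)–(c): forbidden (parity, ΔS, ΔL).
(a)–(d): forbidden (parity, ΔL).
(a)–(e): forbidden (parity).
(b)–(c): forbidden (ΔL, ΔJ).
(b)–(d): forbidden (ΔS, ΔJ).
(b)–(e): forbidden (ΔS, ΔL, ΔJ).
(c)–(d): forbidden (parity, ΔS, ΔL).
(c)–(e): forbidden (parity, ΔS).
(d)–(e): forbidden (parity).
Allowed pairs: 0 of 10.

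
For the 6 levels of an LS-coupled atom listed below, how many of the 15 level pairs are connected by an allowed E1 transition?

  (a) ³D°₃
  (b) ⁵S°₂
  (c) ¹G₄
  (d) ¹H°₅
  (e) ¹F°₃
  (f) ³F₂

3

(a)–(b): forbidden (parity, ΔS, ΔL).
(a)–(c): forbidden (ΔS, ΔL).
(a)–(d): forbidden (parity, ΔS, ΔL, ΔJ).
(a)–(e): forbidden (parity, ΔS).
(a)–(f): allowed.
(b)–(c): forbidden (ΔS, ΔL, ΔJ).
(b)–(d): forbidden (parity, ΔS, ΔL, ΔJ).
(b)–(e): forbidden (parity, ΔS, ΔL).
(b)–(f): forbidden (ΔS, ΔL).
(c)–(d): allowed.
(c)–(e): allowed.
(c)–(f): forbidden (parity, ΔS, ΔJ).
(d)–(e): forbidden (parity, ΔL, ΔJ).
(d)–(f): forbidden (ΔS, ΔL, ΔJ).
(e)–(f): forbidden (ΔS).
Allowed pairs: 3 of 15.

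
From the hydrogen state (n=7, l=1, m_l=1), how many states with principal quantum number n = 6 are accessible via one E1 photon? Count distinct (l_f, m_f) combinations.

E1 requires Δl = ±1, so l_f ∈ {0, 2}; with 0 ≤ l_f ≤ n_f−1 = 5, the allowed l_f values are {0, 2}.
For l_f = 0: m_f ∈ {m_i−1, m_i, m_i+1} ∩ [−0, 0] = {0} → 1 state.
For l_f = 2: m_f ∈ {m_i−1, m_i, m_i+1} ∩ [−2, 2] = {0, 1, 2} → 3 states.
Total: 4.

4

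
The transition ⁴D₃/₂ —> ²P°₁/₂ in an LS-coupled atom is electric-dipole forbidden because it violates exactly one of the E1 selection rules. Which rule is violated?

Reading off the term symbols: S 3/2→1/2, L 2→1, J 3/2→1/2, parity even→odd.
Parity must change: even → odd — ok.
ΔS = 0: S: 3/2 → 1/2 — fails.
ΔL = 0, ±1 (not L=0↔0): L: 2 → 1, ΔL = -1 — ok.
ΔJ = 0, ±1 (not J=0↔0): J: 3/2 → 1/2, ΔJ = -1 — ok.

the ΔS = 0 rule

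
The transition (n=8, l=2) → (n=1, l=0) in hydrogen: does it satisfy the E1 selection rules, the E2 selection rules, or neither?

Δl = 0 − 2 = -2; l_i + l_f = 2.
E1 (Δl = ±1): not satisfied.
E2 (Δl = 0,±2, l_i+l_f ≥ 2): satisfied.

E2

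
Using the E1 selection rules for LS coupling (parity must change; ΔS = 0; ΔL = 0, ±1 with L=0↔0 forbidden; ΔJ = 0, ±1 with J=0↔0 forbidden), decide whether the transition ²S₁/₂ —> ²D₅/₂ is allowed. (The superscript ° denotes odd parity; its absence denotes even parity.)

Initial level: S=1/2, L=0, J=1/2, parity even. Final level: S=1/2, L=2, J=5/2, parity even.
ΔS = 0: S: 1/2 → 1/2 — passes.
Parity must change: even → even — fails.
ΔL = 0, ±1 (not L=0↔0): L: 0 → 2, ΔL = +2 — fails.
ΔJ = 0, ±1 (not J=0↔0): J: 1/2 → 5/2, ΔJ = +2 — fails.
Rule(s) violated: parity, ΔL, ΔJ.

forbidden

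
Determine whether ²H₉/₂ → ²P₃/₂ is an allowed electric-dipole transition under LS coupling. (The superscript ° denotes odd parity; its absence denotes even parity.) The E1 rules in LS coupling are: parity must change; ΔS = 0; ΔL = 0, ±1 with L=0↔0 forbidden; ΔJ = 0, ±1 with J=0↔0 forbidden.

forbidden

Parity must change: even → even — fails.
ΔJ = 0, ±1 (not J=0↔0): J: 9/2 → 3/2, ΔJ = -3 — fails.
ΔL = 0, ±1 (not L=0↔0): L: 5 → 1, ΔL = -4 — fails.
ΔS = 0: S: 1/2 → 1/2 — passes.
Rule(s) violated: parity, ΔL, ΔJ.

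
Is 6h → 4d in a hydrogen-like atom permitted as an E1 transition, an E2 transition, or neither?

neither

Δl = 2 − 5 = -3; l_i + l_f = 7.
E1 (Δl = ±1): not satisfied.
E2 (Δl = 0,±2, l_i+l_f ≥ 2): not satisfied.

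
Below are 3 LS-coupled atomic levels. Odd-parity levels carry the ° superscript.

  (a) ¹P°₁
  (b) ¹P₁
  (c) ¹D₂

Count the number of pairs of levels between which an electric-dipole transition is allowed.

(a)–(b): allowed.
(a)–(c): allowed.
(b)–(c): forbidden (parity).
Allowed pairs: 2 of 3.

2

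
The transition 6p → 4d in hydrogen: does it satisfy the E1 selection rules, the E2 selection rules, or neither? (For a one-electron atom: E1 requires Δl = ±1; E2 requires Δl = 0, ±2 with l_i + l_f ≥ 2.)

E1

Δl = 2 − 1 = +1; l_i + l_f = 3.
E1 (Δl = ±1): satisfied.
E2 (Δl = 0,±2, l_i+l_f ≥ 2): not satisfied.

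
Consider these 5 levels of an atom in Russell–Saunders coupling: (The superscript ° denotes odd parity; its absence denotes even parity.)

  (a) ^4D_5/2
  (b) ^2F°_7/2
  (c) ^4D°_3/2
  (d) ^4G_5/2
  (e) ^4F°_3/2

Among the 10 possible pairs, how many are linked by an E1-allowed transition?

(a)–(b): forbidden (ΔS).
(a)–(c): allowed.
(a)–(d): forbidden (parity, ΔL).
(a)–(e): allowed.
(b)–(c): forbidden (parity, ΔS, ΔJ).
(b)–(d): forbidden (ΔS).
(b)–(e): forbidden (parity, ΔS, ΔJ).
(c)–(d): forbidden (ΔL).
(c)–(e): forbidden (parity).
(d)–(e): allowed.
Allowed pairs: 3 of 10.

3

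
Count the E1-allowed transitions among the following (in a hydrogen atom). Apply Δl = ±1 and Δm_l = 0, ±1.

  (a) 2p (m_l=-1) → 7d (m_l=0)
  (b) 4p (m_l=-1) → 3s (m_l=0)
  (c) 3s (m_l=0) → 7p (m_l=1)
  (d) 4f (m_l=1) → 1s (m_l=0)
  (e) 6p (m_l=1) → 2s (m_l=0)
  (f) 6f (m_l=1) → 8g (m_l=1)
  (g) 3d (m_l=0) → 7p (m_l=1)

6

(a) allowed
(b) allowed
(c) allowed
(d) forbidden — Δl = -3 (E1 requires Δl = ±1)
(e) allowed
(f) allowed
(g) allowed
Total allowed: 6 of 7.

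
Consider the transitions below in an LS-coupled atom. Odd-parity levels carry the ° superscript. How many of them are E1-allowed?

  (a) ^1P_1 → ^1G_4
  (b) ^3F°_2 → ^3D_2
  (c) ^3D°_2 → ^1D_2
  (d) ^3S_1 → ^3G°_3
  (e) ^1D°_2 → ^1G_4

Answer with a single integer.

(a) forbidden (parity, ΔL, ΔJ fail)
(b) allowed
(c) forbidden (ΔS fails)
(d) forbidden (ΔL, ΔJ fail)
(e) forbidden (ΔL, ΔJ fail)
Total allowed: 1 of 5.

1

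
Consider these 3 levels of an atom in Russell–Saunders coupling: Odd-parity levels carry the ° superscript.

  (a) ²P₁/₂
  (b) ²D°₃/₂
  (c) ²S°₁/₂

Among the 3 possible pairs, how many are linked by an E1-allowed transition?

(a)–(b): allowed.
(a)–(c): allowed.
(b)–(c): forbidden (parity, ΔL).
Allowed pairs: 2 of 3.

2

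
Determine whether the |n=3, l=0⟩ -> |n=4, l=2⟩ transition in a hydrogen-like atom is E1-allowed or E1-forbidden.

forbidden

Initial l = 0, final l = 2, so Δl = +2. E1 requires Δl = ±1: ✗.
The transition is electric-dipole forbidden.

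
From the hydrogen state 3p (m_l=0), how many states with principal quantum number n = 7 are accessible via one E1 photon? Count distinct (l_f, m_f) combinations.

4

E1 requires Δl = ±1, so l_f ∈ {0, 2}; with 0 ≤ l_f ≤ n_f−1 = 6, the allowed l_f values are {0, 2}.
For l_f = 0: m_f ∈ {m_i−1, m_i, m_i+1} ∩ [−0, 0] = {0} → 1 state.
For l_f = 2: m_f ∈ {m_i−1, m_i, m_i+1} ∩ [−2, 2] = {-1, 0, 1} → 3 states.
Total: 4.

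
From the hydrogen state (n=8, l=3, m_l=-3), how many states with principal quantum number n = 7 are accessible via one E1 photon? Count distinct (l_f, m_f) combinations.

4

E1 requires Δl = ±1, so l_f ∈ {2, 4}; with 0 ≤ l_f ≤ n_f−1 = 6, the allowed l_f values are {2, 4}.
For l_f = 2: m_f ∈ {m_i−1, m_i, m_i+1} ∩ [−2, 2] = {-2} → 1 state.
For l_f = 4: m_f ∈ {m_i−1, m_i, m_i+1} ∩ [−4, 4] = {-4, -3, -2} → 3 states.
Total: 4.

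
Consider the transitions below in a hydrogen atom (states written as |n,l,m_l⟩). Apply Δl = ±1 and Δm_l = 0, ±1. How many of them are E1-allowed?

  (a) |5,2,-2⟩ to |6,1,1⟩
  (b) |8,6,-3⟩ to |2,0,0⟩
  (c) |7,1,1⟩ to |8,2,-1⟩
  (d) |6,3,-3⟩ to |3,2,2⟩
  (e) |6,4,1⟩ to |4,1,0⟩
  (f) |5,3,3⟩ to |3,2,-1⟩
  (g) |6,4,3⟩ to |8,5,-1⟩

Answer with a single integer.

0

(a) forbidden — Δm_l = +3 (E1 requires Δm_l = 0, ±1)
(b) forbidden — Δl = -6 (E1 requires Δl = ±1); Δm_l = +3 (E1 requires Δm_l = 0, ±1)
(c) forbidden — Δm_l = -2 (E1 requires Δm_l = 0, ±1)
(d) forbidden — Δm_l = +5 (E1 requires Δm_l = 0, ±1)
(e) forbidden — Δl = -3 (E1 requires Δl = ±1)
(f) forbidden — Δm_l = -4 (E1 requires Δm_l = 0, ±1)
(g) forbidden — Δm_l = -4 (E1 requires Δm_l = 0, ±1)
Total allowed: 0 of 7.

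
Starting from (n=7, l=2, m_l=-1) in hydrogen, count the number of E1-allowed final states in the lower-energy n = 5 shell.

E1 requires Δl = ±1, so l_f ∈ {1, 3}; with 0 ≤ l_f ≤ n_f−1 = 4, the allowed l_f values are {1, 3}.
For l_f = 1: m_f ∈ {m_i−1, m_i, m_i+1} ∩ [−1, 1] = {-1, 0} → 2 states.
For l_f = 3: m_f ∈ {m_i−1, m_i, m_i+1} ∩ [−3, 3] = {-2, -1, 0} → 3 states.
Total: 5.

5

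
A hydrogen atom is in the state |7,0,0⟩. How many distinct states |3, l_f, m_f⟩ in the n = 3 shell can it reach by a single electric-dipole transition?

E1 requires Δl = ±1, so l_f ∈ {-1, 1}; with 0 ≤ l_f ≤ n_f−1 = 2, the allowed l_f values are {1}.
For l_f = 1: m_f ∈ {m_i−1, m_i, m_i+1} ∩ [−1, 1] = {-1, 0, 1} → 3 states.
Total: 3.

3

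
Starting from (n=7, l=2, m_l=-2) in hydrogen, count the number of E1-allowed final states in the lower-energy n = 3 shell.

E1 requires Δl = ±1, so l_f ∈ {1, 3}; with 0 ≤ l_f ≤ n_f−1 = 2, the allowed l_f values are {1}.
For l_f = 1: m_f ∈ {m_i−1, m_i, m_i+1} ∩ [−1, 1] = {-1} → 1 state.
Total: 1.

1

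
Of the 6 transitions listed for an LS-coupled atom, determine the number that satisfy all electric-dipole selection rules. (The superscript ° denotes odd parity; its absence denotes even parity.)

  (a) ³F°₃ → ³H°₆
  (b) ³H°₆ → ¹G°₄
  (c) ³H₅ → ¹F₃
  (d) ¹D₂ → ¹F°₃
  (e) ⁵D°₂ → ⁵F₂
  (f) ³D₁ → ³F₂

2

(a) forbidden (parity, ΔL, ΔJ fail)
(b) forbidden (parity, ΔS, ΔJ fail)
(c) forbidden (parity, ΔS, ΔL, ΔJ fail)
(d) allowed
(e) allowed
(f) forbidden (parity fails)
Total allowed: 2 of 6.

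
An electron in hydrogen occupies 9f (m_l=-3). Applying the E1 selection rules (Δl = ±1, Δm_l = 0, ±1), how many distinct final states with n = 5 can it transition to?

E1 requires Δl = ±1, so l_f ∈ {2, 4}; with 0 ≤ l_f ≤ n_f−1 = 4, the allowed l_f values are {2, 4}.
For l_f = 2: m_f ∈ {m_i−1, m_i, m_i+1} ∩ [−2, 2] = {-2} → 1 state.
For l_f = 4: m_f ∈ {m_i−1, m_i, m_i+1} ∩ [−4, 4] = {-4, -3, -2} → 3 states.
Total: 4.

4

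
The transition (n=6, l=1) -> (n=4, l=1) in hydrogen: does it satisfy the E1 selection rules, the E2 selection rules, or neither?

Δl = 1 − 1 = +0; l_i + l_f = 2.
E1 (Δl = ±1): not satisfied.
E2 (Δl = 0,±2, l_i+l_f ≥ 2): satisfied.

E2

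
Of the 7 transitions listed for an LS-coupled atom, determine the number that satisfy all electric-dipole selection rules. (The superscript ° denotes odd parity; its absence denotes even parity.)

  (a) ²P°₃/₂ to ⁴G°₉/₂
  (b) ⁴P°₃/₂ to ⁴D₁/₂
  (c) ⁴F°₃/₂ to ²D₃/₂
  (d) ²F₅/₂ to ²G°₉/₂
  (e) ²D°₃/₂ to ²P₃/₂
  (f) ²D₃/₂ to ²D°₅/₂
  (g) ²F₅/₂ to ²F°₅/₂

(a) forbidden (parity, ΔS, ΔL, ΔJ fail)
(b) allowed
(c) forbidden (ΔS fails)
(d) forbidden (ΔJ fails)
(e) allowed
(f) allowed
(g) allowed
Total allowed: 4 of 7.

4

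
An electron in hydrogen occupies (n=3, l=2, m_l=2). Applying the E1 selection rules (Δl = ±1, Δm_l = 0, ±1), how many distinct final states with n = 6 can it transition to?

4

E1 requires Δl = ±1, so l_f ∈ {1, 3}; with 0 ≤ l_f ≤ n_f−1 = 5, the allowed l_f values are {1, 3}.
For l_f = 1: m_f ∈ {m_i−1, m_i, m_i+1} ∩ [−1, 1] = {1} → 1 state.
For l_f = 3: m_f ∈ {m_i−1, m_i, m_i+1} ∩ [−3, 3] = {1, 2, 3} → 3 states.
Total: 4.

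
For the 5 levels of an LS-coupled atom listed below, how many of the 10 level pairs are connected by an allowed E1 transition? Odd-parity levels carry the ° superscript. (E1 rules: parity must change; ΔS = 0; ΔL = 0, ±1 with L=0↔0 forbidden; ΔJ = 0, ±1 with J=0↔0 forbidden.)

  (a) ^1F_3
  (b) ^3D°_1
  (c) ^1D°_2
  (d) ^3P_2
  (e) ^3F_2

(a)–(b): forbidden (ΔS, ΔJ).
(a)–(c): allowed.
(a)–(d): forbidden (parity, ΔS, ΔL).
(a)–(e): forbidden (parity, ΔS).
(b)–(c): forbidden (parity, ΔS).
(b)–(d): allowed.
(b)–(e): allowed.
(c)–(d): forbidden (ΔS).
(c)–(e): forbidden (ΔS).
(d)–(e): forbidden (parity, ΔL).
Allowed pairs: 3 of 10.

3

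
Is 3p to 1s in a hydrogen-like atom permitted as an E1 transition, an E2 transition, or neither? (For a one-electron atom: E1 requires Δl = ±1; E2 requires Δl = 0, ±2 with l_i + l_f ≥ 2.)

E1

Δl = 0 − 1 = -1; l_i + l_f = 1.
E1 (Δl = ±1): satisfied.
E2 (Δl = 0,±2, l_i+l_f ≥ 2): not satisfied.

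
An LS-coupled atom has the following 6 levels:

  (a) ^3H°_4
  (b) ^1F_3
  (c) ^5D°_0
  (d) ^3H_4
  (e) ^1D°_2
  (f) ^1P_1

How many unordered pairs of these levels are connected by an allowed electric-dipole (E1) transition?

(a)–(b): forbidden (ΔS, ΔL).
(a)–(c): forbidden (parity, ΔS, ΔL, ΔJ).
(a)–(d): allowed.
(a)–(e): forbidden (parity, ΔS, ΔL, ΔJ).
(a)–(f): forbidden (ΔS, ΔL, ΔJ).
(b)–(c): forbidden (ΔS, ΔJ).
(b)–(d): forbidden (parity, ΔS, ΔL).
(b)–(e): allowed.
(b)–(f): forbidden (parity, ΔL, ΔJ).
(c)–(d): forbidden (ΔS, ΔL, ΔJ).
(c)–(e): forbidden (parity, ΔS, ΔJ).
(c)–(f): forbidden (ΔS).
(d)–(e): forbidden (ΔS, ΔL, ΔJ).
(d)–(f): forbidden (parity, ΔS, ΔL, ΔJ).
(e)–(f): allowed.
Allowed pairs: 3 of 15.

3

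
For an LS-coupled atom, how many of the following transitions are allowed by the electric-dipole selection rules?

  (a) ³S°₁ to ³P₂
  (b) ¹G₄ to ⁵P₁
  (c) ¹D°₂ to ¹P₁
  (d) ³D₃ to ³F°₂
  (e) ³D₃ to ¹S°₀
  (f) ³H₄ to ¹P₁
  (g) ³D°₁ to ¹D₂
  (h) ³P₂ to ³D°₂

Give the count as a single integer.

4

(a) allowed
(b) forbidden (parity, ΔS, ΔL, ΔJ fail)
(c) allowed
(d) allowed
(e) forbidden (ΔS, ΔL, ΔJ fail)
(f) forbidden (parity, ΔS, ΔL, ΔJ fail)
(g) forbidden (ΔS fails)
(h) allowed
Total allowed: 4 of 8.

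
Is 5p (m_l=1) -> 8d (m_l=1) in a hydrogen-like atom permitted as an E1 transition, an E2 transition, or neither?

Δl = 2 − 1 = +1; l_i + l_f = 3.
Δm_l = +0.
E1 (Δl = ±1, |Δm_l| ≤ 1): satisfied.
E2 (Δl = 0,±2, l_i+l_f ≥ 2, |Δm_l| ≤ 2): not satisfied.

E1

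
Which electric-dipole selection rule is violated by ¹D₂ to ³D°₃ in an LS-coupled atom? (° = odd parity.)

Parity must change: even → odd — passes.
ΔS = 0: S: 0 → 1 — fails.
ΔL = 0, ±1 (not L=0↔0): L: 2 → 2, ΔL = +0 — passes.
ΔJ = 0, ±1 (not J=0↔0): J: 2 → 3, ΔJ = +1 — passes.

the ΔS = 0 rule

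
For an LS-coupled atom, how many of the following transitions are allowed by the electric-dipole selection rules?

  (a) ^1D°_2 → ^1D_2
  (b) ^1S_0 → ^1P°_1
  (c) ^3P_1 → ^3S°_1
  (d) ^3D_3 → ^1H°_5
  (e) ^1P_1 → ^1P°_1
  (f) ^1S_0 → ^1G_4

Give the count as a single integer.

(a) allowed
(b) allowed
(c) allowed
(d) forbidden (ΔS, ΔL, ΔJ fail)
(e) allowed
(f) forbidden (parity, ΔL, ΔJ fail)
Total allowed: 4 of 6.

4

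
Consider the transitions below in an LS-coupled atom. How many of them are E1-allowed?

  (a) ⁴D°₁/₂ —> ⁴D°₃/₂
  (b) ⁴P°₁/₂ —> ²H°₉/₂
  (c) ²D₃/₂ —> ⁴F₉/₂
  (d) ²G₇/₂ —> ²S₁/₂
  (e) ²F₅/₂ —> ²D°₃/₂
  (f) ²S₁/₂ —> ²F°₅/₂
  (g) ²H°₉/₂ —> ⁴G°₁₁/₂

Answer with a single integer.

(a) forbidden (parity fails)
(b) forbidden (parity, ΔS, ΔL, ΔJ fail)
(c) forbidden (parity, ΔS, ΔJ fail)
(d) forbidden (parity, ΔL, ΔJ fail)
(e) allowed
(f) forbidden (ΔL, ΔJ fail)
(g) forbidden (parity, ΔS fail)
Total allowed: 1 of 7.

1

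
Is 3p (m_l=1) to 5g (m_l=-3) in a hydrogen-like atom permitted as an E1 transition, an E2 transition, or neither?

Δl = 4 − 1 = +3; l_i + l_f = 5.
Δm_l = -4.
E1 (Δl = ±1, |Δm_l| ≤ 1): not satisfied.
E2 (Δl = 0,±2, l_i+l_f ≥ 2, |Δm_l| ≤ 2): not satisfied.

neither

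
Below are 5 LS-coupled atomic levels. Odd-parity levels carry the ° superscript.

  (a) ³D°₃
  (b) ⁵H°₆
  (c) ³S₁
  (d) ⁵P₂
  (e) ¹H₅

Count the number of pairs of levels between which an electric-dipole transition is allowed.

(a)–(b): forbidden (parity, ΔS, ΔL, ΔJ).
(a)–(c): forbidden (ΔL, ΔJ).
(a)–(d): forbidden (ΔS).
(a)–(e): forbidden (ΔS, ΔL, ΔJ).
(b)–(c): forbidden (ΔS, ΔL, ΔJ).
(b)–(d): forbidden (ΔL, ΔJ).
(b)–(e): forbidden (ΔS).
(c)–(d): forbidden (parity, ΔS).
(c)–(e): forbidden (parity, ΔS, ΔL, ΔJ).
(d)–(e): forbidden (parity, ΔS, ΔL, ΔJ).
Allowed pairs: 0 of 10.

0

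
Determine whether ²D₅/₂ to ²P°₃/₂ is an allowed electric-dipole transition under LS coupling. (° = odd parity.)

allowed

Reading off the term symbols: S 1/2→1/2, L 2→1, J 5/2→3/2, parity even→odd.
ΔS = 0: S: 1/2 → 1/2 — passes.
Parity must change: even → odd — passes.
ΔJ = 0, ±1 (not J=0↔0): J: 5/2 → 3/2, ΔJ = -1 — passes.
ΔL = 0, ±1 (not L=0↔0): L: 2 → 1, ΔL = -1 — passes.
All four E1 rules are satisfied.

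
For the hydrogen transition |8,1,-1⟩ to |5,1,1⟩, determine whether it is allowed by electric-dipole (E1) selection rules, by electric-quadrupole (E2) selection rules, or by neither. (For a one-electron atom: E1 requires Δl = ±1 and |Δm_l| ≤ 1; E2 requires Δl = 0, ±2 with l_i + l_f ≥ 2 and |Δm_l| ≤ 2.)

E2

Δl = 1 − 1 = +0; l_i + l_f = 2.
Δm_l = +2.
E1 (Δl = ±1, |Δm_l| ≤ 1): not satisfied.
E2 (Δl = 0,±2, l_i+l_f ≥ 2, |Δm_l| ≤ 2): satisfied.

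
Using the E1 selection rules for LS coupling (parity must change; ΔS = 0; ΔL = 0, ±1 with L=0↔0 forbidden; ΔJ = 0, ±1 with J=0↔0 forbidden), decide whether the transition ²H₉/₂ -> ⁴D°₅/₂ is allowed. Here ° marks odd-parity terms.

Reading off the term symbols: S 1/2→3/2, L 5→2, J 9/2→5/2, parity even→odd.
Parity must change: even → odd — satisfied.
ΔS = 0: S: 1/2 → 3/2 — violated.
ΔL = 0, ±1 (not L=0↔0): L: 5 → 2, ΔL = -3 — violated.
ΔJ = 0, ±1 (not J=0↔0): J: 9/2 → 5/2, ΔJ = -2 — violated.
Rule(s) violated: ΔS, ΔL, ΔJ.

forbidden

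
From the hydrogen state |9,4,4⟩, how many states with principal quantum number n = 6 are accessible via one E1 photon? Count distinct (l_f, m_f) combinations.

4

E1 requires Δl = ±1, so l_f ∈ {3, 5}; with 0 ≤ l_f ≤ n_f−1 = 5, the allowed l_f values are {3, 5}.
For l_f = 3: m_f ∈ {m_i−1, m_i, m_i+1} ∩ [−3, 3] = {3} → 1 state.
For l_f = 5: m_f ∈ {m_i−1, m_i, m_i+1} ∩ [−5, 5] = {3, 4, 5} → 3 states.
Total: 4.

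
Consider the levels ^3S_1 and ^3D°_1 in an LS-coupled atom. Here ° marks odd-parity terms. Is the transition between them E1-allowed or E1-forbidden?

forbidden

ΔJ = 0, ±1 (not J=0↔0): J: 1 → 1, ΔJ = +0 — ✓.
ΔL = 0, ±1 (not L=0↔0): L: 0 → 2, ΔL = +2 — ✗.
ΔS = 0: S: 1 → 1 — ✓.
Parity must change: even → odd — ✓.
Rule(s) violated: ΔL.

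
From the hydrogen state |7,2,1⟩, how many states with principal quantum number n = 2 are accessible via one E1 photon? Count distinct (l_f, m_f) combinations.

E1 requires Δl = ±1, so l_f ∈ {1, 3}; with 0 ≤ l_f ≤ n_f−1 = 1, the allowed l_f values are {1}.
For l_f = 1: m_f ∈ {m_i−1, m_i, m_i+1} ∩ [−1, 1] = {0, 1} → 2 states.
Total: 2.

2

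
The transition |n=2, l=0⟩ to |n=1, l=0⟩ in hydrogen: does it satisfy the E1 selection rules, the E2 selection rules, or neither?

Δl = 0 − 0 = +0; l_i + l_f = 0.
E1 (Δl = ±1): not satisfied.
E2 (Δl = 0,±2, l_i+l_f ≥ 2): not satisfied.

neither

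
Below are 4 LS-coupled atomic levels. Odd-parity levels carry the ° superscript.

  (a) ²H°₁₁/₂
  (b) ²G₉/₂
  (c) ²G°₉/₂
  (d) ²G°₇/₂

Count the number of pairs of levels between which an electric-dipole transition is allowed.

3

(a)–(b): allowed.
(a)–(c): forbidden (parity).
(a)–(d): forbidden (parity, ΔJ).
(b)–(c): allowed.
(b)–(d): allowed.
(c)–(d): forbidden (parity).
Allowed pairs: 3 of 6.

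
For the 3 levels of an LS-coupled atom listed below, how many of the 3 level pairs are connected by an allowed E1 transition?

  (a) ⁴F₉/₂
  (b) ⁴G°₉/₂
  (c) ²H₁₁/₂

(a)–(b): allowed.
(a)–(c): forbidden (parity, ΔS, ΔL).
(b)–(c): forbidden (ΔS).
Allowed pairs: 1 of 3.

1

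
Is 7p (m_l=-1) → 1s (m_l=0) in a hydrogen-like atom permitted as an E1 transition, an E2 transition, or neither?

Δl = 0 − 1 = -1; l_i + l_f = 1.
Δm_l = +1.
E1 (Δl = ±1, |Δm_l| ≤ 1): satisfied.
E2 (Δl = 0,±2, l_i+l_f ≥ 2, |Δm_l| ≤ 2): not satisfied.

E1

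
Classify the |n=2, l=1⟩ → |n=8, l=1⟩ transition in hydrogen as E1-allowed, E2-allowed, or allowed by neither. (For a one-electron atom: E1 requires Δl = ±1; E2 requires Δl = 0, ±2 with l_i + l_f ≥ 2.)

Δl = 1 − 1 = +0; l_i + l_f = 2.
E1 (Δl = ±1): not satisfied.
E2 (Δl = 0,±2, l_i+l_f ≥ 2): satisfied.

E2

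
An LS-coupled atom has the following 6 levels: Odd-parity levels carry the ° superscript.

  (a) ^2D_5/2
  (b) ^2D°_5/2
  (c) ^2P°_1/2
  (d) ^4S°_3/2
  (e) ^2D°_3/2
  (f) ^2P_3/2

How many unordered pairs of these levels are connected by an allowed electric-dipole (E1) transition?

5

(a)–(b): allowed.
(a)–(c): forbidden (ΔJ).
(a)–(d): forbidden (ΔS, ΔL).
(a)–(e): allowed.
(a)–(f): forbidden (parity).
(b)–(c): forbidden (parity, ΔJ).
(b)–(d): forbidden (parity, ΔS, ΔL).
(b)–(e): forbidden (parity).
(b)–(f): allowed.
(c)–(d): forbidden (parity, ΔS).
(c)–(e): forbidden (parity).
(c)–(f): allowed.
(d)–(e): forbidden (parity, ΔS, ΔL).
(d)–(f): forbidden (ΔS).
(e)–(f): allowed.
Allowed pairs: 5 of 15.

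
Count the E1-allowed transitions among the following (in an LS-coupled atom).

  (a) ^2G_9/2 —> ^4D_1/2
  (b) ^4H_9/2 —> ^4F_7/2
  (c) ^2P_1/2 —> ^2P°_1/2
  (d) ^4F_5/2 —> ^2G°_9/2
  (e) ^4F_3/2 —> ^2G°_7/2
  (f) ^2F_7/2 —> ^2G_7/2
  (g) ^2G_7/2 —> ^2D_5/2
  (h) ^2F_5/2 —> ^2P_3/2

(a) forbidden (parity, ΔS, ΔL, ΔJ fail)
(b) forbidden (parity, ΔL fail)
(c) allowed
(d) forbidden (ΔS, ΔJ fail)
(e) forbidden (ΔS, ΔJ fail)
(f) forbidden (parity fails)
(g) forbidden (parity, ΔL fail)
(h) forbidden (parity, ΔL fail)
Total allowed: 1 of 8.

1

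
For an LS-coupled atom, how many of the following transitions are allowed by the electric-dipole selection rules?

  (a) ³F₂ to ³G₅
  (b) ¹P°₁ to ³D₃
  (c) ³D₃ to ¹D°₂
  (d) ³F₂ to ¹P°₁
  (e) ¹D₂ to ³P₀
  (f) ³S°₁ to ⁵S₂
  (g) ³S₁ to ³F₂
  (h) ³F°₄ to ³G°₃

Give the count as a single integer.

(a) forbidden (parity, ΔJ fail)
(b) forbidden (ΔS, ΔJ fail)
(c) forbidden (ΔS fails)
(d) forbidden (ΔS, ΔL fail)
(e) forbidden (parity, ΔS, ΔJ fail)
(f) forbidden (ΔS, ΔL fail)
(g) forbidden (parity, ΔL fail)
(h) forbidden (parity fails)
Total allowed: 0 of 8.

0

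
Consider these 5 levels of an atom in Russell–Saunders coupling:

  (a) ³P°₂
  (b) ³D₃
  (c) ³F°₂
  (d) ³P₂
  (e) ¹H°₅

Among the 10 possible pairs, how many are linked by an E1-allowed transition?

(a)–(b): allowed.
(a)–(c): forbidden (parity, ΔL).
(a)–(d): allowed.
(a)–(e): forbidden (parity, ΔS, ΔL, ΔJ).
(b)–(c): allowed.
(b)–(d): forbidden (parity).
(b)–(e): forbidden (ΔS, ΔL, ΔJ).
(c)–(d): forbidden (ΔL).
(c)–(e): forbidden (parity, ΔS, ΔL, ΔJ).
(d)–(e): forbidden (ΔS, ΔL, ΔJ).
Allowed pairs: 3 of 10.

3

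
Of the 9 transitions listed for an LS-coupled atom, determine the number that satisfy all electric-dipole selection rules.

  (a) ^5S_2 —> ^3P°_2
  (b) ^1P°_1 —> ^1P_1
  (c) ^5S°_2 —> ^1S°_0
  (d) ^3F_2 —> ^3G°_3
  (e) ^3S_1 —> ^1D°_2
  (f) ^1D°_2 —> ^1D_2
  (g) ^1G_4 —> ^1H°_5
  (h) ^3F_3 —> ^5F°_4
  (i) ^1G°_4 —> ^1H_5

5

(a) forbidden (ΔS fails)
(b) allowed
(c) forbidden (parity, ΔS, ΔL, ΔJ fail)
(d) allowed
(e) forbidden (ΔS, ΔL fail)
(f) allowed
(g) allowed
(h) forbidden (ΔS fails)
(i) allowed
Total allowed: 5 of 9.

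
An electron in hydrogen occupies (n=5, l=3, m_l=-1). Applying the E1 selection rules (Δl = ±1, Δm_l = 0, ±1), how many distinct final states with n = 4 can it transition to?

3

E1 requires Δl = ±1, so l_f ∈ {2, 4}; with 0 ≤ l_f ≤ n_f−1 = 3, the allowed l_f values are {2}.
For l_f = 2: m_f ∈ {m_i−1, m_i, m_i+1} ∩ [−2, 2] = {-2, -1, 0} → 3 states.
Total: 3.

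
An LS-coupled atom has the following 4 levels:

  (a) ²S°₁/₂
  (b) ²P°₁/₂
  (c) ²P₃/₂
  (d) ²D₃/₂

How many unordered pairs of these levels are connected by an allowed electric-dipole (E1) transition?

(a)–(b): forbidden (parity).
(a)–(c): allowed.
(a)–(d): forbidden (ΔL).
(b)–(c): allowed.
(b)–(d): allowed.
(c)–(d): forbidden (parity).
Allowed pairs: 3 of 6.

3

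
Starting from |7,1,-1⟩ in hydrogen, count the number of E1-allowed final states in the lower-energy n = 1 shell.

E1 requires Δl = ±1, so l_f ∈ {0, 2}; with 0 ≤ l_f ≤ n_f−1 = 0, the allowed l_f values are {0}.
For l_f = 0: m_f ∈ {m_i−1, m_i, m_i+1} ∩ [−0, 0] = {0} → 1 state.
Total: 1.

1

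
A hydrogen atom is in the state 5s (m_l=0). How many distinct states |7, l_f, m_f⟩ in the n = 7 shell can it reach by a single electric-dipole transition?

3

E1 requires Δl = ±1, so l_f ∈ {-1, 1}; with 0 ≤ l_f ≤ n_f−1 = 6, the allowed l_f values are {1}.
For l_f = 1: m_f ∈ {m_i−1, m_i, m_i+1} ∩ [−1, 1] = {-1, 0, 1} → 3 states.
Total: 3.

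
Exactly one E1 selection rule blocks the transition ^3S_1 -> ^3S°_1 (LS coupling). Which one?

the L=0 ↔ L=0 exclusion

Initial level: S=1, L=0, J=1, parity even. Final level: S=1, L=0, J=1, parity odd.
Parity must change: even → odd — ok.
ΔS = 0: S: 1 → 1 — ok.
ΔL = 0, ±1 (not L=0↔0): L: 0 → 0, ΔL = +0 — fails.
ΔJ = 0, ±1 (not J=0↔0): J: 1 → 1, ΔJ = +0 — ok.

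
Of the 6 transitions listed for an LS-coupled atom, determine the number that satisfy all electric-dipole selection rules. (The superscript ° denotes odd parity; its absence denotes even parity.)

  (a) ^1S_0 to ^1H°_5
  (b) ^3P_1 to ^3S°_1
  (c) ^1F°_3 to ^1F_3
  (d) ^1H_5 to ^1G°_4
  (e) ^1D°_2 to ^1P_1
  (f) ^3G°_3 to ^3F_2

5

(a) forbidden (ΔL, ΔJ fail)
(b) allowed
(c) allowed
(d) allowed
(e) allowed
(f) allowed
Total allowed: 5 of 6.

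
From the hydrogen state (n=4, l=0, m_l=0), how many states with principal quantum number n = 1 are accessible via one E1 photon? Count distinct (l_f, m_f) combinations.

E1 requires l_f ∈ {-1, 1}, but neither lies in [0, 0], so no final state is reachable.
Total: 0.

0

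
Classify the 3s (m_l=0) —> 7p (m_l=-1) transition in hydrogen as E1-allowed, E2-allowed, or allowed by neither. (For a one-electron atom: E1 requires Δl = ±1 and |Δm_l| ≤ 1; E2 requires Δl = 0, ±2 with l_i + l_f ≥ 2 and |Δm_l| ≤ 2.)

E1

Δl = 1 − 0 = +1; l_i + l_f = 1.
Δm_l = -1.
E1 (Δl = ±1, |Δm_l| ≤ 1): satisfied.
E2 (Δl = 0,±2, l_i+l_f ≥ 2, |Δm_l| ≤ 2): not satisfied.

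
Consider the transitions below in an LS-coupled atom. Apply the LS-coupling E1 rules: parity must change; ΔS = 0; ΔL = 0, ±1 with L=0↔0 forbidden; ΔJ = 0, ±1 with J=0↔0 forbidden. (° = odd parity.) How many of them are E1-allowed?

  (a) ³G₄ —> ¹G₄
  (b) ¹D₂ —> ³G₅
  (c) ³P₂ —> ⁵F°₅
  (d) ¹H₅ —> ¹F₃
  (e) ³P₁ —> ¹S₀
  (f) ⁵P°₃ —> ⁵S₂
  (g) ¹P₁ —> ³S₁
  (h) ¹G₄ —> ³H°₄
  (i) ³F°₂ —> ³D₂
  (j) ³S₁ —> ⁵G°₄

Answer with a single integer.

2

(a) forbidden (parity, ΔS fail)
(b) forbidden (parity, ΔS, ΔL, ΔJ fail)
(c) forbidden (ΔS, ΔL, ΔJ fail)
(d) forbidden (parity, ΔL, ΔJ fail)
(e) forbidden (parity, ΔS fail)
(f) allowed
(g) forbidden (parity, ΔS fail)
(h) forbidden (ΔS fails)
(i) allowed
(j) forbidden (ΔS, ΔL, ΔJ fail)
Total allowed: 2 of 10.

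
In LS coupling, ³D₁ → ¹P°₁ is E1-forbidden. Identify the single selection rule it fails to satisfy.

Reading off the term symbols: S 1→0, L 2→1, J 1→1, parity even→odd.
Parity must change: even → odd — passes.
ΔS = 0: S: 1 → 0 — fails.
ΔL = 0, ±1 (not L=0↔0): L: 2 → 1, ΔL = -1 — passes.
ΔJ = 0, ±1 (not J=0↔0): J: 1 → 1, ΔJ = +0 — passes.

the ΔS = 0 rule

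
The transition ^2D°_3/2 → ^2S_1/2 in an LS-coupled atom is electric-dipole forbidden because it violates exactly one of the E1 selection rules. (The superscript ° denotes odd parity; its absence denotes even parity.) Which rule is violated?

Initial level: S=1/2, L=2, J=3/2, parity odd. Final level: S=1/2, L=0, J=1/2, parity even.
Parity must change: odd → even — passes.
ΔS = 0: S: 1/2 → 1/2 — passes.
ΔL = 0, ±1 (not L=0↔0): L: 2 → 0, ΔL = -2 — fails.
ΔJ = 0, ±1 (not J=0↔0): J: 3/2 → 1/2, ΔJ = -1 — passes.

the ΔL = 0, ±1 rule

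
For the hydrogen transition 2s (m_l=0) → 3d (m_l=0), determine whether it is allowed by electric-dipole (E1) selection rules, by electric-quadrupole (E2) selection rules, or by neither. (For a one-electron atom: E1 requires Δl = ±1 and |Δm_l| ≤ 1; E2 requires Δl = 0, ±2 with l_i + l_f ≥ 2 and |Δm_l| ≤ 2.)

Δl = 2 − 0 = +2; l_i + l_f = 2.
Δm_l = +0.
E1 (Δl = ±1, |Δm_l| ≤ 1): not satisfied.
E2 (Δl = 0,±2, l_i+l_f ≥ 2, |Δm_l| ≤ 2): satisfied.

E2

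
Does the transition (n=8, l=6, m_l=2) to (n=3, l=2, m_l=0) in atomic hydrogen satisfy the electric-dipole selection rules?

Δl = 2 − 6 = -4; the E1 rule Δl = ±1 is fails.
m_l: 2 → 0 (Δm_l = -2). |Δm_l| ≤ 1 fails.
The transition is electric-dipole forbidden.

forbidden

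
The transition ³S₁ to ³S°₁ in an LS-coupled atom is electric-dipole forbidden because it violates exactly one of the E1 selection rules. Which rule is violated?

the L=0 ↔ L=0 exclusion

ΔJ = 0, ±1 (not J=0↔0): J: 1 → 1, ΔJ = +0 — satisfied.
ΔL = 0, ±1 (not L=0↔0): L: 0 → 0, ΔL = +0 — violated.
Parity must change: even → odd — satisfied.
ΔS = 0: S: 1 → 1 — satisfied.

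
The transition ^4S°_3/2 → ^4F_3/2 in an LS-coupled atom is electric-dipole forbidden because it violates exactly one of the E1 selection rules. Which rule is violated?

the ΔL = 0, ±1 rule

Reading off the term symbols: S 3/2→3/2, L 0→3, J 3/2→3/2, parity odd→even.
Parity must change: odd → even — ✓.
ΔS = 0: S: 3/2 → 3/2 — ✓.
ΔL = 0, ±1 (not L=0↔0): L: 0 → 3, ΔL = +3 — ✗.
ΔJ = 0, ±1 (not J=0↔0): J: 3/2 → 3/2, ΔJ = +0 — ✓.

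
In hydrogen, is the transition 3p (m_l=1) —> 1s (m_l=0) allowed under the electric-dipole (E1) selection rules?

allowed

l: 1 → 0 (Δl = -1). Δl = ±1 satisfied.
Δm_l = 0 − (1) = -1. E1 requires Δm_l = 0, ±1: satisfied.
All E1 selection rules are satisfied.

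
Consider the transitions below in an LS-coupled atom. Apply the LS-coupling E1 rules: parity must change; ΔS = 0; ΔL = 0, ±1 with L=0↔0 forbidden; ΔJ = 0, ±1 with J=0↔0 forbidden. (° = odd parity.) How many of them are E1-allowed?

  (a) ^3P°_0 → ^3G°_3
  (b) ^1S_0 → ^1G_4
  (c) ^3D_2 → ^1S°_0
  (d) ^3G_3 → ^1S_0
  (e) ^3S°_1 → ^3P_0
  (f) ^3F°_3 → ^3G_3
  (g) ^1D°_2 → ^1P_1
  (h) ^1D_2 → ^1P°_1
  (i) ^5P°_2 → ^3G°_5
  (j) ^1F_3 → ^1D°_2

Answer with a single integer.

(a) forbidden (parity, ΔL, ΔJ fail)
(b) forbidden (parity, ΔL, ΔJ fail)
(c) forbidden (ΔS, ΔL, ΔJ fail)
(d) forbidden (parity, ΔS, ΔL, ΔJ fail)
(e) allowed
(f) allowed
(g) allowed
(h) allowed
(i) forbidden (parity, ΔS, ΔL, ΔJ fail)
(j) allowed
Total allowed: 5 of 10.

5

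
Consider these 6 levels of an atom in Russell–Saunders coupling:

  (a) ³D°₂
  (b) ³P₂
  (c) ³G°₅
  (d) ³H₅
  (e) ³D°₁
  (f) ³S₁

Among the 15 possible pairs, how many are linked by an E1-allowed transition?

(a)–(b): allowed.
(a)–(c): forbidden (parity, ΔL, ΔJ).
(a)–(d): forbidden (ΔL, ΔJ).
(a)–(e): forbidden (parity).
(a)–(f): forbidden (ΔL).
(b)–(c): forbidden (ΔL, ΔJ).
(b)–(d): forbidden (parity, ΔL, ΔJ).
(b)–(e): allowed.
(b)–(f): forbidden (parity).
(c)–(d): allowed.
(c)–(e): forbidden (parity, ΔL, ΔJ).
(c)–(f): forbidden (ΔL, ΔJ).
(d)–(e): forbidden (ΔL, ΔJ).
(d)–(f): forbidden (parity, ΔL, ΔJ).
(e)–(f): forbidden (ΔL).
Allowed pairs: 3 of 15.

3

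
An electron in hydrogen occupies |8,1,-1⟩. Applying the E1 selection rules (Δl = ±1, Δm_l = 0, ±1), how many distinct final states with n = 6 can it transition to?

4

E1 requires Δl = ±1, so l_f ∈ {0, 2}; with 0 ≤ l_f ≤ n_f−1 = 5, the allowed l_f values are {0, 2}.
For l_f = 0: m_f ∈ {m_i−1, m_i, m_i+1} ∩ [−0, 0] = {0} → 1 state.
For l_f = 2: m_f ∈ {m_i−1, m_i, m_i+1} ∩ [−2, 2] = {-2, -1, 0} → 3 states.
Total: 4.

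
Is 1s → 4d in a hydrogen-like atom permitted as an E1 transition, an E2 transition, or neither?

E2

Δl = 2 − 0 = +2; l_i + l_f = 2.
E1 (Δl = ±1): not satisfied.
E2 (Δl = 0,±2, l_i+l_f ≥ 2): satisfied.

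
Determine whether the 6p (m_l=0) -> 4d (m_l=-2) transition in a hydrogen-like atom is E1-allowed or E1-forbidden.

l: 1 → 2 (Δl = +1). Δl = ±1 ✓.
m_l: 0 → -2 (Δm_l = -2). |Δm_l| ≤ 1 ✗.
The transition is electric-dipole forbidden.

forbidden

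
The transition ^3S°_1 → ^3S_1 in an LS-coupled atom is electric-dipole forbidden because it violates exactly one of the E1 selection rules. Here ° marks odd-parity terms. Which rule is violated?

Initial level: S=1, L=0, J=1, parity odd. Final level: S=1, L=0, J=1, parity even.
Parity must change: odd → even — satisfied.
ΔS = 0: S: 1 → 1 — satisfied.
ΔL = 0, ±1 (not L=0↔0): L: 0 → 0, ΔL = +0 — violated.
ΔJ = 0, ±1 (not J=0↔0): J: 1 → 1, ΔJ = +0 — satisfied.

the L=0 ↔ L=0 exclusion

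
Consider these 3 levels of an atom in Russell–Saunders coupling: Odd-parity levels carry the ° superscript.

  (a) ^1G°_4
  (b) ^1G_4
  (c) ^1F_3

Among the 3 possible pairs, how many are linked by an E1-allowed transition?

(a)–(b): allowed.
(a)–(c): allowed.
(b)–(c): forbidden (parity).
Allowed pairs: 2 of 3.

2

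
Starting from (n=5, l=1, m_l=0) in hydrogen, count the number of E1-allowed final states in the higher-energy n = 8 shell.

4

E1 requires Δl = ±1, so l_f ∈ {0, 2}; with 0 ≤ l_f ≤ n_f−1 = 7, the allowed l_f values are {0, 2}.
For l_f = 0: m_f ∈ {m_i−1, m_i, m_i+1} ∩ [−0, 0] = {0} → 1 state.
For l_f = 2: m_f ∈ {m_i−1, m_i, m_i+1} ∩ [−2, 2] = {-1, 0, 1} → 3 states.
Total: 4.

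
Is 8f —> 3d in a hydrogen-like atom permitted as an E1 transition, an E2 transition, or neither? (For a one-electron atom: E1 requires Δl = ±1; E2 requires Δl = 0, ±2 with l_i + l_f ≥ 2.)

Δl = 2 − 3 = -1; l_i + l_f = 5.
E1 (Δl = ±1): satisfied.
E2 (Δl = 0,±2, l_i+l_f ≥ 2): not satisfied.

E1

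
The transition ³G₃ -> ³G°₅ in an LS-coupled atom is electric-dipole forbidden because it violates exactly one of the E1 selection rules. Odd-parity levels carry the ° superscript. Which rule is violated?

Reading off the term symbols: S 1→1, L 4→4, J 3→5, parity even→odd.
ΔL = 0, ±1 (not L=0↔0): L: 4 → 4, ΔL = +0 — ✓.
ΔS = 0: S: 1 → 1 — ✓.
ΔJ = 0, ±1 (not J=0↔0): J: 3 → 5, ΔJ = +2 — ✗.
Parity must change: even → odd — ✓.

the ΔJ = 0, ±1 rule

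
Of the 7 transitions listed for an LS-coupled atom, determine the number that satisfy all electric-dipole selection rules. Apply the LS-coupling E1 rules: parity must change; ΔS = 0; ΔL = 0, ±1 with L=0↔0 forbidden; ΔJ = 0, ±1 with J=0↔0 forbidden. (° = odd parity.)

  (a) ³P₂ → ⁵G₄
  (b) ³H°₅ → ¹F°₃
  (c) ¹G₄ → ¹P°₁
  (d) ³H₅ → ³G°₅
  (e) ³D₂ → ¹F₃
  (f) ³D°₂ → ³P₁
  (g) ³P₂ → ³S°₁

3

(a) forbidden (parity, ΔS, ΔL, ΔJ fail)
(b) forbidden (parity, ΔS, ΔL, ΔJ fail)
(c) forbidden (ΔL, ΔJ fail)
(d) allowed
(e) forbidden (parity, ΔS fail)
(f) allowed
(g) allowed
Total allowed: 3 of 7.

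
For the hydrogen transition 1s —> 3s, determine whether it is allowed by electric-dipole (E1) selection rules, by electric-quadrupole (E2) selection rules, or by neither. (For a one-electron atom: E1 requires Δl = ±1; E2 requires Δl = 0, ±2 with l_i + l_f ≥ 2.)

neither

Δl = 0 − 0 = +0; l_i + l_f = 0.
E1 (Δl = ±1): not satisfied.
E2 (Δl = 0,±2, l_i+l_f ≥ 2): not satisfied.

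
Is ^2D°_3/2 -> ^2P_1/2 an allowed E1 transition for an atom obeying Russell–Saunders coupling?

allowed

Reading off the term symbols: S 1/2→1/2, L 2→1, J 3/2→1/2, parity odd→even.
Parity must change: odd → even — satisfied.
ΔS = 0: S: 1/2 → 1/2 — satisfied.
ΔL = 0, ±1 (not L=0↔0): L: 2 → 1, ΔL = -1 — satisfied.
ΔJ = 0, ±1 (not J=0↔0): J: 3/2 → 1/2, ΔJ = -1 — satisfied.
All four E1 rules are satisfied.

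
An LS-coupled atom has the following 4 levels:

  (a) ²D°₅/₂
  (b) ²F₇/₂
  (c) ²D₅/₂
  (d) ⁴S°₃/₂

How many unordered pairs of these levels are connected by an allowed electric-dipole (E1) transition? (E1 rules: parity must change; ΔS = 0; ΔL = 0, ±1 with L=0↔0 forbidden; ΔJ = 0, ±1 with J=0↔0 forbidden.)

(a)–(b): allowed.
(a)–(c): allowed.
(a)–(d): forbidden (parity, ΔS, ΔL).
(b)–(c): forbidden (parity).
(b)–(d): forbidden (ΔS, ΔL, ΔJ).
(c)–(d): forbidden (ΔS, ΔL).
Allowed pairs: 2 of 6.

2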